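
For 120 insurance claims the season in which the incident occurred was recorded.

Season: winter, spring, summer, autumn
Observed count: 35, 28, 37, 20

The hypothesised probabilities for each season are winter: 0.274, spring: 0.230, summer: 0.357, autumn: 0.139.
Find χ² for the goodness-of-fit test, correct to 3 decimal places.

Expected counts E_i = n·p_i: 120×0.274 = 32.88, 120×0.230 = 27.6, 120×0.357 = 42.84, 120×0.139 = 16.68.
χ² = (35−32.88)²/32.88 + (28−27.6)²/27.6 + (37−42.84)²/42.84 + (20−16.68)²/16.68
   = 0.1367 + 0.0058 + 0.7961 + 0.6608
Sum = 1.599

1.599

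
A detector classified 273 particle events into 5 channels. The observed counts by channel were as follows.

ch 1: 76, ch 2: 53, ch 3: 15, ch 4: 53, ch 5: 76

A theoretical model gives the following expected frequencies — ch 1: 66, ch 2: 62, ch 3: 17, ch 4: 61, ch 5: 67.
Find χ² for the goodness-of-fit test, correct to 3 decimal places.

5.315

χ² = (76−66)²/66 + (53−62)²/62 + (15−17)²/17 + (53−61)²/61 + (76−67)²/67
   = 1.5152 + 1.3065 + 0.2353 + 1.0492 + 1.2090
Sum = 5.315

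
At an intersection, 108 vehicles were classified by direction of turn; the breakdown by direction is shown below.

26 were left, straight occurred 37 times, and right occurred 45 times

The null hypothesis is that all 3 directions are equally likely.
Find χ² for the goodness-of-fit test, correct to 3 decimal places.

Under H₀ each category has probability 1/3, so each expected count is 108/3 = 36.
cat           O        E   (O−E)²/E
left         26       36     2.7778
straight     37       36     0.0278
right        45       36     2.2500
Sum = 5.056

5.056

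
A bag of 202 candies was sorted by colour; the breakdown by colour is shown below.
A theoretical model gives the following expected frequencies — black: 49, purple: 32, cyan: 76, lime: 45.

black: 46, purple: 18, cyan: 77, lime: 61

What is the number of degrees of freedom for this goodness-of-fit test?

3

There are k = 4 categories and no parameters were estimated from the data, so df = 4 − 1 = 3.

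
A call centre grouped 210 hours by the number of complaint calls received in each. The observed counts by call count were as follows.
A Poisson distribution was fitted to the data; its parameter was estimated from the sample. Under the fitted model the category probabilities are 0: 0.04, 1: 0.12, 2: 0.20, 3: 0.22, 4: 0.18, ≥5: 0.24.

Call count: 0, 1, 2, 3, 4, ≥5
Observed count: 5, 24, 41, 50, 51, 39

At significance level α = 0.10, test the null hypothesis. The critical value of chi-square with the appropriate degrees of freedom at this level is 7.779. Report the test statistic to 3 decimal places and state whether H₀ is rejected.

8.958; reject

Expected counts E_i = n·p_i: 210×0.04 = 8.4, 210×0.12 = 25.2, 210×0.20 = 42, 210×0.22 = 46.2, 210×0.18 = 37.8, 210×0.24 = 50.4.
χ² = (5−8.4)²/8.4 + (24−25.2)²/25.2 + (41−42)²/42 + (50−46.2)²/46.2 + (51−37.8)²/37.8 + (39−50.4)²/50.4
   = 1.3762 + 0.0571 + 0.0238 + 0.3126 + 4.6095 + 2.5786
Sum = 8.958
df = 4. Since 8.958 > 7.779, we reject H₀.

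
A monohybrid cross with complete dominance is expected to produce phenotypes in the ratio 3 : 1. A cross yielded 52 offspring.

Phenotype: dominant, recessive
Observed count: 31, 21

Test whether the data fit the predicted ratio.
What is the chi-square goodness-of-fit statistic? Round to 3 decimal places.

6.564

Ratio total = 4. Expected counts: 52×3/4 = 39, 52×1/4 = 13.
dominant: (31 − 39)²/39 = 64/39 = 1.6410
recessive: (21 − 13)²/13 = 64/13 = 4.9231
Sum = 6.564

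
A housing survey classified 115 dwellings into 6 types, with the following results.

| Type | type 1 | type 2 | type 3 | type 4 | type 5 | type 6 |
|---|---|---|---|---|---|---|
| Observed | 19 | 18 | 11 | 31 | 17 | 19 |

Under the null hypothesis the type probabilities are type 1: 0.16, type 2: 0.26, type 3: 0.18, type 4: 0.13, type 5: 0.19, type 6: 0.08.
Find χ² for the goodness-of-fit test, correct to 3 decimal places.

Expected counts E_i = n·p_i: 115×0.16 = 18.4, 115×0.26 = 29.9, 115×0.18 = 20.7, 115×0.13 = 14.95, 115×0.19 = 21.85, 115×0.08 = 9.2.
cat         O        E   (O−E)²/E
type 1     19     18.4     0.0196
type 2     18     29.9     4.7361
type 3     11     20.7     4.5454
type 4     31    14.95    17.2309
type 5     17    21.85     1.0765
type 6     19      9.2    10.4391
Sum = 38.048

38.048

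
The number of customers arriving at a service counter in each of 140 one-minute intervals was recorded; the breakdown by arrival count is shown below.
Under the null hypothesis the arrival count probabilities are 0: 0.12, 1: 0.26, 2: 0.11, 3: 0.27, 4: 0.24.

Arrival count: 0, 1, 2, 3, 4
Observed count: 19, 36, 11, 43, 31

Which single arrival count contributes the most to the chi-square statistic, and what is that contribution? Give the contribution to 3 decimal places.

2, 1.257

Expected counts E_i = n·p_i: 140×0.12 = 16.8, 140×0.26 = 36.4, 140×0.11 = 15.4, 140×0.27 = 37.8, 140×0.24 = 33.6.
0: (19 − 16.8)²/16.8 = 4.84/16.8 = 0.2881
1: (36 − 36.4)²/36.4 = 0.16/36.4 = 0.0044
2: (11 − 15.4)²/15.4 = 19.36/15.4 = 1.2571
3: (43 − 37.8)²/37.8 = 27.04/37.8 = 0.7153
4: (31 − 33.6)²/33.6 = 6.76/33.6 = 0.2012
The largest term is for 2: 1.257.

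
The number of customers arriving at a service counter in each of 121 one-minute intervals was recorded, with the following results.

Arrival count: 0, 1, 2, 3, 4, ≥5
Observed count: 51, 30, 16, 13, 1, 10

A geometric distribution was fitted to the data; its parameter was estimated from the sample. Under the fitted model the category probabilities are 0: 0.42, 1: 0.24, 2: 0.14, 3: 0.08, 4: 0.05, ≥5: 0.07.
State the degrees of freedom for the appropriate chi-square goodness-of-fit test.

There are k = 6 categories and 1 parameter estimated from the data, so df = 6 − 1 − 1 = 4.

4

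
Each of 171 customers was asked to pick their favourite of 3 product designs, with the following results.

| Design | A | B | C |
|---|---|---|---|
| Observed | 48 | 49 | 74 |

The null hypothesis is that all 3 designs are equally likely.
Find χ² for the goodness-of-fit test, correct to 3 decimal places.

7.614

Under H₀ each category has probability 1/3, so each expected count is 171/3 = 57.
χ² = (48−57)²/57 + (49−57)²/57 + (74−57)²/57
   = 1.4211 + 1.1228 + 5.0702
Sum = 7.614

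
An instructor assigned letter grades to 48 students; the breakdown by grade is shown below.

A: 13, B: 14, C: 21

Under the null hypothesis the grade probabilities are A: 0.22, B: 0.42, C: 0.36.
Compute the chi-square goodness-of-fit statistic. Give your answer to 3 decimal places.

Expected counts E_i = n·p_i: 48×0.22 = 10.56, 48×0.42 = 20.16, 48×0.36 = 17.28.
A: (13 − 10.56)²/10.56 = 5.9536/10.56 = 0.5638
B: (14 − 20.16)²/20.16 = 37.9456/20.16 = 1.8822
C: (21 − 17.28)²/17.28 = 13.8384/17.28 = 0.8008
Sum = 3.247

3.247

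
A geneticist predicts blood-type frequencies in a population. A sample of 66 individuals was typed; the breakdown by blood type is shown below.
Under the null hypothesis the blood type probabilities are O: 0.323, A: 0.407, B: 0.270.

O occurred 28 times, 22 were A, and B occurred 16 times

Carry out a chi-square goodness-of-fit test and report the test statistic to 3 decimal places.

Expected counts E_i = n·p_i: 66×0.323 = 21.318, 66×0.407 = 26.862, 66×0.270 = 17.82.
O: (28 − 21.318)²/21.318 = 44.649124/21.318 = 2.0944
A: (22 − 26.862)²/26.862 = 23.639044/26.862 = 0.8800
B: (16 − 17.82)²/17.82 = 3.3124/17.82 = 0.1859
Sum = 3.160

3.160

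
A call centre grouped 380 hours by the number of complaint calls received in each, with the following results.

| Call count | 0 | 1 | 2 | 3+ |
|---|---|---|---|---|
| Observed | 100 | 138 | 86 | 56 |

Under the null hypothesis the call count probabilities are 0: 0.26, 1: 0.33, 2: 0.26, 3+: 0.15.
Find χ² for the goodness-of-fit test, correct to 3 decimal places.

2.956

Expected counts E_i = n·p_i: 380×0.26 = 98.8, 380×0.33 = 125.4, 380×0.26 = 98.8, 380×0.15 = 57.
χ² = (100−98.8)²/98.8 + (138−125.4)²/125.4 + (86−98.8)²/98.8 + (56−57)²/57
   = 0.0146 + 1.2660 + 1.6583 + 0.0175
Sum = 2.956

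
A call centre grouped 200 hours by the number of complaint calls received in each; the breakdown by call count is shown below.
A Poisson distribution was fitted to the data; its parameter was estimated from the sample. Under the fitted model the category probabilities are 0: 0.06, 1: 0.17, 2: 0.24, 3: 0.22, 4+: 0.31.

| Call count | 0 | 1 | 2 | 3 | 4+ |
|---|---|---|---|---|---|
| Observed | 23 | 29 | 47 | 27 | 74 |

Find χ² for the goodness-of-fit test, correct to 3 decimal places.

19.730

Expected counts E_i = n·p_i: 200×0.06 = 12, 200×0.17 = 34, 200×0.24 = 48, 200×0.22 = 44, 200×0.31 = 62.
0: (23 − 12)²/12 = 121/12 = 10.0833
1: (29 − 34)²/34 = 25/34 = 0.7353
2: (47 − 48)²/48 = 1/48 = 0.0208
3: (27 − 44)²/44 = 289/44 = 6.5682
4+: (74 − 62)²/62 = 144/62 = 2.3226
Sum = 19.730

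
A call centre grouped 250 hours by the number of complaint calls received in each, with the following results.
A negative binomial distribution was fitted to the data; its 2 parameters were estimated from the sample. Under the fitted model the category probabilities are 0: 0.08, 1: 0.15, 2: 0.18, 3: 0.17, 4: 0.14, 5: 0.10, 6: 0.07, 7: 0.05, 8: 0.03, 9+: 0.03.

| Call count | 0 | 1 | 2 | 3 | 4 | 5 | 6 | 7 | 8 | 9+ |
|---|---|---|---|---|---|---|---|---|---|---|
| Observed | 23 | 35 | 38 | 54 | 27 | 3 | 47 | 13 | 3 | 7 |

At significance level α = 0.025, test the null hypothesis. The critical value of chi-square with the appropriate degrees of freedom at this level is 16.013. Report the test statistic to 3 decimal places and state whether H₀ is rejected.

Expected counts E_i = n·p_i: 250×0.08 = 20, 250×0.15 = 37.5, 250×0.18 = 45, 250×0.17 = 42.5, 250×0.14 = 35, 250×0.10 = 25, 250×0.07 = 17.5, 250×0.05 = 12.5, 250×0.03 = 7.5, 250×0.03 = 7.5.
χ² = (23−20)²/20 + (35−37.5)²/37.5 + (38−45)²/45 + (54−42.5)²/42.5 + (27−35)²/35 + (3−25)²/25 + (47−17.5)²/17.5 + (13−12.5)²/12.5 + (3−7.5)²/7.5 + (7−7.5)²/7.5
   = 0.4500 + 0.1667 + 1.0889 + 3.1118 + 1.8286 + 19.3600 + 49.7286 + 0.0200 + 2.7000 + 0.0333
Sum = 78.488
df = 7. Since 78.488 > 16.013, we reject H₀.

78.488; reject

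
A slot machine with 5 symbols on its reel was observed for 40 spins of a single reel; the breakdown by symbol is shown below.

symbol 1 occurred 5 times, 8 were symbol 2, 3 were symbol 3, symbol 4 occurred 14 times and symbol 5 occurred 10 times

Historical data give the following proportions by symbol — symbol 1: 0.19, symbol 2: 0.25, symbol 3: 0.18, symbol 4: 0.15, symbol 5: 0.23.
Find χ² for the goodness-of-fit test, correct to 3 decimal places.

Expected counts E_i = n·p_i: 40×0.19 = 7.6, 40×0.25 = 10, 40×0.18 = 7.2, 40×0.15 = 6, 40×0.23 = 9.2.
χ² = (5−7.6)²/7.6 + (8−10)²/10 + (3−7.2)²/7.2 + (14−6)²/6 + (10−9.2)²/9.2
   = 0.8895 + 0.4000 + 2.4500 + 10.6667 + 0.0696
Sum = 14.476

14.476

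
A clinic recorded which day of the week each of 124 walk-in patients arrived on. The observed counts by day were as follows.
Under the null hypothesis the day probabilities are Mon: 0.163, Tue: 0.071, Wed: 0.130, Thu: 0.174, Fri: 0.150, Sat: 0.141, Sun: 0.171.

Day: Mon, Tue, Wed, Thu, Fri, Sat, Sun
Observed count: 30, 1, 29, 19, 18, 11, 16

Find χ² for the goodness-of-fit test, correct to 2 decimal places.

Expected counts E_i = n·p_i: 124×0.163 = 20.212, 124×0.071 = 8.804, 124×0.130 = 16.12, 124×0.174 = 21.576, 124×0.150 = 18.6, 124×0.141 = 17.484, 124×0.171 = 21.204.
χ² = (30−20.212)²/20.212 + (1−8.804)²/8.804 + (29−16.12)²/16.12 + (19−21.576)²/21.576 + (18−18.6)²/18.6 + (11−17.484)²/17.484 + (16−21.204)²/21.204
   = 4.740 + 6.918 + 10.291 + 0.308 + 0.019 + 2.405 + 1.277
Sum = 25.96

25.96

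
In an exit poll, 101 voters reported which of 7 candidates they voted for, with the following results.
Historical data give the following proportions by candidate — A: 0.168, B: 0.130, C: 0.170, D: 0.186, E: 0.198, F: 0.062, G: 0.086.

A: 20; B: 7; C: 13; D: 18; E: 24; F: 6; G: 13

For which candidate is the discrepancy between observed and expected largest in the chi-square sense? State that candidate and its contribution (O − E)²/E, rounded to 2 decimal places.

B, 2.86

Expected counts E_i = n·p_i: 101×0.168 = 16.968, 101×0.130 = 13.13, 101×0.170 = 17.17, 101×0.186 = 18.786, 101×0.198 = 19.998, 101×0.062 = 6.262, 101×0.086 = 8.686.
χ² = (20−16.968)²/16.968 + (7−13.13)²/13.13 + (13−17.17)²/17.17 + (18−18.786)²/18.786 + (24−19.998)²/19.998 + (6−6.262)²/6.262 + (13−8.686)²/8.686
   = 0.542 + 2.862 + 1.013 + 0.033 + 0.801 + 0.011 + 2.143
The largest term is for B: 2.86.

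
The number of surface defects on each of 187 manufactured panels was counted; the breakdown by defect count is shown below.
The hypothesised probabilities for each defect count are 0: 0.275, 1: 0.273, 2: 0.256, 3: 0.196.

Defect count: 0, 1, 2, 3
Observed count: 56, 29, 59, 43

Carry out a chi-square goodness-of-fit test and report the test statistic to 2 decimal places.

13.62

Expected counts E_i = n·p_i: 187×0.275 = 51.425, 187×0.273 = 51.051, 187×0.256 = 47.872, 187×0.196 = 36.652.
χ² = (56−51.425)²/51.425 + (29−51.051)²/51.051 + (59−47.872)²/47.872 + (43−36.652)²/36.652
   = 0.407 + 9.525 + 2.587 + 1.099
Sum = 13.62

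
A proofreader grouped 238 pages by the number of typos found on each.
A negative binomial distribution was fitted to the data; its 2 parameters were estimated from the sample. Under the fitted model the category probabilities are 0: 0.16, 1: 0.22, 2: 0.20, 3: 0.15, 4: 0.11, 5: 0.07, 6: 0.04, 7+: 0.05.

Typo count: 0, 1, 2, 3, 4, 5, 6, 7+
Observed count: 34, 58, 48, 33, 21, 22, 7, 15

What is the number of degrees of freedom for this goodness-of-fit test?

There are k = 8 categories and 2 parameters estimated from the data, so df = 8 − 1 − 2 = 5.

5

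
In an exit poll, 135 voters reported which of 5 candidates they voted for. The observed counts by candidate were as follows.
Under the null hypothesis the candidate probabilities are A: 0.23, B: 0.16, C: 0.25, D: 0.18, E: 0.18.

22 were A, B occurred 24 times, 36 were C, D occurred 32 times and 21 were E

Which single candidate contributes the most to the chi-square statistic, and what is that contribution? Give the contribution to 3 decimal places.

A, 2.638

Expected counts E_i = n·p_i: 135×0.23 = 31.05, 135×0.16 = 21.6, 135×0.25 = 33.75, 135×0.18 = 24.3, 135×0.18 = 24.3.
A: (22 − 31.05)²/31.05 = 81.9025/31.05 = 2.6378
B: (24 − 21.6)²/21.6 = 5.76/21.6 = 0.2667
C: (36 − 33.75)²/33.75 = 5.0625/33.75 = 0.1500
D: (32 − 24.3)²/24.3 = 59.29/24.3 = 2.4399
E: (21 − 24.3)²/24.3 = 10.89/24.3 = 0.4481
The largest term is for A: 2.638.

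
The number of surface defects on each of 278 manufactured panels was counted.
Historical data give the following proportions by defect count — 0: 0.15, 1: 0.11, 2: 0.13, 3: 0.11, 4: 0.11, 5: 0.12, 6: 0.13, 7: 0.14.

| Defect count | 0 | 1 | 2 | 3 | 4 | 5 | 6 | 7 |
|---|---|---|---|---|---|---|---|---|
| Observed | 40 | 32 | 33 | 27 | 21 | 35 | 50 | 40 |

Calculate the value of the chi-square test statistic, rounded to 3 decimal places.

Expected counts E_i = n·p_i: 278×0.15 = 41.7, 278×0.11 = 30.58, 278×0.13 = 36.14, 278×0.11 = 30.58, 278×0.11 = 30.58, 278×0.12 = 33.36, 278×0.13 = 36.14, 278×0.14 = 38.92.
cat         O        E   (O−E)²/E
0          40     41.7     0.0693
1          32    30.58     0.0659
2          33    36.14     0.2728
3          27    30.58     0.4191
4          21    30.58     3.0012
5          35    33.36     0.0806
6          50    36.14     5.3154
7          40    38.92     0.0300
Sum = 9.254

9.254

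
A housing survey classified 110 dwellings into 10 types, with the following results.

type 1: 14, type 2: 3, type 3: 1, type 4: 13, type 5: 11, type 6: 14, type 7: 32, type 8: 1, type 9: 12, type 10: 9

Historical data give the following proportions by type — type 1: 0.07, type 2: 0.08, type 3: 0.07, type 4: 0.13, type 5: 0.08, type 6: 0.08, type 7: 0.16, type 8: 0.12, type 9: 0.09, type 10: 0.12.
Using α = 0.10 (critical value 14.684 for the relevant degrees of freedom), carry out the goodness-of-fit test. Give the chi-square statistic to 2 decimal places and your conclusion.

Expected counts E_i = n·p_i: 110×0.07 = 7.7, 110×0.08 = 8.8, 110×0.07 = 7.7, 110×0.13 = 14.3, 110×0.08 = 8.8, 110×0.08 = 8.8, 110×0.16 = 17.6, 110×0.12 = 13.2, 110×0.09 = 9.9, 110×0.12 = 13.2.
cat          O        E   (O−E)²/E
type 1      14      7.7      5.155
type 2       3      8.8      3.823
type 3       1      7.7      5.830
type 4      13     14.3      0.118
type 5      11      8.8      0.550
type 6      14      8.8      3.073
type 7      32     17.6     11.782
type 8       1     13.2     11.276
type 9      12      9.9      0.445
type 10      9     13.2      1.336
Sum = 43.39
df = 9. Since 43.39 > 14.684, we reject H₀.

43.39; reject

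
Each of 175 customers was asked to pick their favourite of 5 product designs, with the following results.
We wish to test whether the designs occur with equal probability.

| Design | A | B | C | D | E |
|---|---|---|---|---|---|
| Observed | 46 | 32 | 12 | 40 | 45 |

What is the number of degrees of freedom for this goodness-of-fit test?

4

There are k = 5 categories and no parameters were estimated from the data, so df = 5 − 1 = 4.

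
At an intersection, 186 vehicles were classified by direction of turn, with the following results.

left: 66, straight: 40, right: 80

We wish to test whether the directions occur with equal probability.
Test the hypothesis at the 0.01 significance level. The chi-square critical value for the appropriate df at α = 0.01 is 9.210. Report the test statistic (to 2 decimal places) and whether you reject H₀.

Expected count for each of the 3 categories: 186/3 = 62.
χ² = (66−62)²/62 + (40−62)²/62 + (80−62)²/62
   = 0.258 + 7.806 + 5.226
Sum = 13.29
df = 2. Since 13.29 > 9.210, we reject H₀.

13.29; reject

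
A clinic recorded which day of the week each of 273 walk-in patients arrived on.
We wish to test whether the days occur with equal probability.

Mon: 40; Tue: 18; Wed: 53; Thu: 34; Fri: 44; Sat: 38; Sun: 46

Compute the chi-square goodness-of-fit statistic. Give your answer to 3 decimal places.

Under H₀ each category has probability 1/7, so each expected count is 273/7 = 39.
Mon: (40 − 39)²/39 = 1/39 = 0.0256
Tue: (18 − 39)²/39 = 441/39 = 11.3077
Wed: (53 − 39)²/39 = 196/39 = 5.0256
Thu: (34 − 39)²/39 = 25/39 = 0.6410
Fri: (44 − 39)²/39 = 25/39 = 0.6410
Sat: (38 − 39)²/39 = 1/39 = 0.0256
Sun: (46 − 39)²/39 = 49/39 = 1.2564
Sum = 18.923

18.923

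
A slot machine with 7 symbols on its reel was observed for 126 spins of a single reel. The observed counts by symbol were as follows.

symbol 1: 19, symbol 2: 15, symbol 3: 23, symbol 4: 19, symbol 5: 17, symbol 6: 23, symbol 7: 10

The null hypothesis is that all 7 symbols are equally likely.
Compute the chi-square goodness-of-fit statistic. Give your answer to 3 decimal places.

Under H₀ each category has probability 1/7, so each expected count is 126/7 = 18.
χ² = (19−18)²/18 + (15−18)²/18 + (23−18)²/18 + (19−18)²/18 + (17−18)²/18 + (23−18)²/18 + (10−18)²/18
   = 0.0556 + 0.5000 + 1.3889 + 0.0556 + 0.0556 + 1.3889 + 3.5556
Sum = 7.000

7.000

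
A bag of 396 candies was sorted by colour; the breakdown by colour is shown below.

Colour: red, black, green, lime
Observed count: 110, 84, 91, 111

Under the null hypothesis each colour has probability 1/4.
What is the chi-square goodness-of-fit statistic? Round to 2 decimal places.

Under H₀ each category has probability 1/4, so each expected count is 396/4 = 99.
χ² = (110−99)²/99 + (84−99)²/99 + (91−99)²/99 + (111−99)²/99
   = 1.222 + 2.273 + 0.646 + 1.455
Sum = 5.60

5.60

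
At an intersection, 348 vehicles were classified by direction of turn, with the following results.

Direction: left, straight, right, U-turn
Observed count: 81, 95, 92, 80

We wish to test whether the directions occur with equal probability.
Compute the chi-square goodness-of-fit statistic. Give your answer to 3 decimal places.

2.000

Under H₀ each category has probability 1/4, so each expected count is 348/4 = 87.
χ² = (81−87)²/87 + (95−87)²/87 + (92−87)²/87 + (80−87)²/87
   = 0.4138 + 0.7356 + 0.2874 + 0.5632
Sum = 2.000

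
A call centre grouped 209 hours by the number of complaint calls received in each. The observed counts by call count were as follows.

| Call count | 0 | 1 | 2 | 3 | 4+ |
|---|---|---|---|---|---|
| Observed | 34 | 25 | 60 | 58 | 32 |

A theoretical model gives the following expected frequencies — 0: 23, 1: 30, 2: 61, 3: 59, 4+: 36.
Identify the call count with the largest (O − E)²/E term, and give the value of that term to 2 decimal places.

0, 5.26

χ² = (34−23)²/23 + (25−30)²/30 + (60−61)²/61 + (58−59)²/59 + (32−36)²/36
   = 5.261 + 0.833 + 0.016 + 0.017 + 0.444
The largest term is for 0: 5.26.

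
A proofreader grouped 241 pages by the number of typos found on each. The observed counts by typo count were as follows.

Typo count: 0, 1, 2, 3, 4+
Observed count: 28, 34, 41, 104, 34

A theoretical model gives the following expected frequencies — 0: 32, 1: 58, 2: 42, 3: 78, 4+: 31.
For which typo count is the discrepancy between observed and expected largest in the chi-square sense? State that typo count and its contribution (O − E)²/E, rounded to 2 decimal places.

cat         O        E   (O−E)²/E
0          28       32      0.500
1          34       58      9.931
2          41       42      0.024
3         104       78      8.667
4+         34       31      0.290
The largest term is for 1: 9.93.

1, 9.93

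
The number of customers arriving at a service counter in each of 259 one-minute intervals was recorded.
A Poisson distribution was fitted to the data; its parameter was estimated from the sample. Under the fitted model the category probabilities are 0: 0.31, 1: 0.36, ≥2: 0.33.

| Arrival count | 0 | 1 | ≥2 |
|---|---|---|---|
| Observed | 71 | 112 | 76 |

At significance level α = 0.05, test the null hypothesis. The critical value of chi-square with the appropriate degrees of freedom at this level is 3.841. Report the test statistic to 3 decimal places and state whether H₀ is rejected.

5.899; reject

Expected counts E_i = n·p_i: 259×0.31 = 80.29, 259×0.36 = 93.24, 259×0.33 = 85.47.
χ² = (71−80.29)²/80.29 + (112−93.24)²/93.24 + (76−85.47)²/85.47
   = 1.0749 + 3.7745 + 1.0493
Sum = 5.899
df = 1. Since 5.899 > 3.841, we reject H₀.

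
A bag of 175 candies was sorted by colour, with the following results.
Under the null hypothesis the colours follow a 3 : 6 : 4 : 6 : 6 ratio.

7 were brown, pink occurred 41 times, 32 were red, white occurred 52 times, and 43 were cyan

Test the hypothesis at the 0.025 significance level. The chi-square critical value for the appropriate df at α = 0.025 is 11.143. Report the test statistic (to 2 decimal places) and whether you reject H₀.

12.33; reject

Ratio total = 25. Expected counts: 175×3/25 = 21, 175×6/25 = 42, 175×4/25 = 28, 175×6/25 = 42, 175×6/25 = 42.
χ² = (7−21)²/21 + (41−42)²/42 + (32−28)²/28 + (52−42)²/42 + (43−42)²/42
   = 9.333 + 0.024 + 0.571 + 2.381 + 0.024
Sum = 12.33
df = 4. Since 12.33 > 11.143, we reject H₀.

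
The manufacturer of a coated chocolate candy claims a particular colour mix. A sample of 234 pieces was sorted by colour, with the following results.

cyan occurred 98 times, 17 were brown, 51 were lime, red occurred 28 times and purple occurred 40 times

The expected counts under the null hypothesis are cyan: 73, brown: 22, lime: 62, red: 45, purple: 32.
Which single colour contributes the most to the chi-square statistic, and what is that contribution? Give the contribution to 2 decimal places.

χ² = (98−73)²/73 + (17−22)²/22 + (51−62)²/62 + (28−45)²/45 + (40−32)²/32
   = 8.562 + 1.136 + 1.952 + 6.422 + 2.000
The largest term is for cyan: 8.56.

cyan, 8.56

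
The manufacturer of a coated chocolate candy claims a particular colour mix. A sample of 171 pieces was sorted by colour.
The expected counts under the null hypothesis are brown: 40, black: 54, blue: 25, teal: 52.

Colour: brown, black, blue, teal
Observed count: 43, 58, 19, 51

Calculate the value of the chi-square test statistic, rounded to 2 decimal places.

1.98

cat         O        E   (O−E)²/E
brown      43       40      0.225
black      58       54      0.296
blue       19       25      1.440
teal       51       52      0.019
Sum = 1.98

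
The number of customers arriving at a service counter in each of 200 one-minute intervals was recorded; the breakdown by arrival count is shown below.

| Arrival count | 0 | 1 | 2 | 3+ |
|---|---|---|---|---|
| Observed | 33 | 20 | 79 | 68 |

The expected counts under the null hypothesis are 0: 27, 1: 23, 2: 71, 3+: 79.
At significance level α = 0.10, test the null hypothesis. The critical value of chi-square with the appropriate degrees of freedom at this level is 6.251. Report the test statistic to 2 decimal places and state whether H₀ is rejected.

0: (33 − 27)²/27 = 36/27 = 1.333
1: (20 − 23)²/23 = 9/23 = 0.391
2: (79 − 71)²/71 = 64/71 = 0.901
3+: (68 − 79)²/79 = 121/79 = 1.532
Sum = 4.16
df = 3. Since 4.16 < 6.251, we do not reject H₀.

4.16; do not reject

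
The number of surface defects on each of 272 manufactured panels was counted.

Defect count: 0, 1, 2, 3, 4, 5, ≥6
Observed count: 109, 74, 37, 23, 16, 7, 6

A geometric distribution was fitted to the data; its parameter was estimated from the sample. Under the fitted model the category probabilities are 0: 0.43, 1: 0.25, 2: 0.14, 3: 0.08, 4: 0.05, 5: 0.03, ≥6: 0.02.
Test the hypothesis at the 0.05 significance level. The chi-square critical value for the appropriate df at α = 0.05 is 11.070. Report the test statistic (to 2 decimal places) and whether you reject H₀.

1.82; do not reject

Expected counts E_i = n·p_i: 272×0.43 = 116.96, 272×0.25 = 68, 272×0.14 = 38.08, 272×0.08 = 21.76, 272×0.05 = 13.6, 272×0.03 = 8.16, 272×0.02 = 5.44.
χ² = (109−116.96)²/116.96 + (74−68)²/68 + (37−38.08)²/38.08 + (23−21.76)²/21.76 + (16−13.6)²/13.6 + (7−8.16)²/8.16 + (6−5.44)²/5.44
   = 0.542 + 0.529 + 0.031 + 0.071 + 0.424 + 0.165 + 0.058
Sum = 1.82
df = 5. Since 1.82 < 11.070, we do not reject H₀.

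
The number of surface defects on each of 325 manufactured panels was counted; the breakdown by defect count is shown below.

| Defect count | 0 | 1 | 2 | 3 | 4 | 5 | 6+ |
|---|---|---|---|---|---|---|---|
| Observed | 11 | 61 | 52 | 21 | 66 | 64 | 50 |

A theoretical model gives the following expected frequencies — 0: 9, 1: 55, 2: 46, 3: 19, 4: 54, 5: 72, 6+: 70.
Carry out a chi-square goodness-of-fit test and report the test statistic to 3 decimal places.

χ² = (11−9)²/9 + (61−55)²/55 + (52−46)²/46 + (21−19)²/19 + (66−54)²/54 + (64−72)²/72 + (50−70)²/70
   = 0.4444 + 0.6545 + 0.7826 + 0.2105 + 2.6667 + 0.8889 + 5.7143
Sum = 11.362

11.362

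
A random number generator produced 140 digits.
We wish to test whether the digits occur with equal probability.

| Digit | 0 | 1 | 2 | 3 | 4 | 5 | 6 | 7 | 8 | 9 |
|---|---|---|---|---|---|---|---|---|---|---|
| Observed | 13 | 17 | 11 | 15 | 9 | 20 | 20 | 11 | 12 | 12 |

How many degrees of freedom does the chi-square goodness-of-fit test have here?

9

There are k = 10 categories and no parameters were estimated from the data, so df = 10 − 1 = 9.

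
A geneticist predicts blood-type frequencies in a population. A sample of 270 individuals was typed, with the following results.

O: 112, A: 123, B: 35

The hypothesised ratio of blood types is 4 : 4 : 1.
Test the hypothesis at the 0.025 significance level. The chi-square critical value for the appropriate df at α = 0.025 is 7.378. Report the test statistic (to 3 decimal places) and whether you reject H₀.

Ratio total = 9. Expected counts: 270×4/9 = 120, 270×4/9 = 120, 270×1/9 = 30.
cat         O        E   (O−E)²/E
O         112      120     0.5333
A         123      120     0.0750
B          35       30     0.8333
Sum = 1.442
df = 2. Since 1.442 < 7.378, we do not reject H₀.

1.442; do not reject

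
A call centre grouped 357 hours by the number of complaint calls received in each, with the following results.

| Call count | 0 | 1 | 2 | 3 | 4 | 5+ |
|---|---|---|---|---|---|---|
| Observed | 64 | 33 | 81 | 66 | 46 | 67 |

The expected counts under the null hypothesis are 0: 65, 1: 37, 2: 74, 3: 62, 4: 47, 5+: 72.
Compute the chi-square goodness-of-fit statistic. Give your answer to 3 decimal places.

χ² = (64−65)²/65 + (33−37)²/37 + (81−74)²/74 + (66−62)²/62 + (46−47)²/47 + (67−72)²/72
   = 0.0154 + 0.4324 + 0.6622 + 0.2581 + 0.0213 + 0.3472
Sum = 1.737

1.737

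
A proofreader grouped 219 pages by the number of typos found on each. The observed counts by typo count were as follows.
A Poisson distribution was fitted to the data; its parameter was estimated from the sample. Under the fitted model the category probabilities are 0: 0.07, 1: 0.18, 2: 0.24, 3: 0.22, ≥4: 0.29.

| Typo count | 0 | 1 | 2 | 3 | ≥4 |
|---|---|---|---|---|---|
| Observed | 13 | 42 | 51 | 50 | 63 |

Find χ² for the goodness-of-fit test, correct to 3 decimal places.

0.642

Expected counts E_i = n·p_i: 219×0.07 = 15.33, 219×0.18 = 39.42, 219×0.24 = 52.56, 219×0.22 = 48.18, 219×0.29 = 63.51.
χ² = (13−15.33)²/15.33 + (42−39.42)²/39.42 + (51−52.56)²/52.56 + (50−48.18)²/48.18 + (63−63.51)²/63.51
   = 0.3541 + 0.1689 + 0.0463 + 0.0688 + 0.0041
Sum = 0.642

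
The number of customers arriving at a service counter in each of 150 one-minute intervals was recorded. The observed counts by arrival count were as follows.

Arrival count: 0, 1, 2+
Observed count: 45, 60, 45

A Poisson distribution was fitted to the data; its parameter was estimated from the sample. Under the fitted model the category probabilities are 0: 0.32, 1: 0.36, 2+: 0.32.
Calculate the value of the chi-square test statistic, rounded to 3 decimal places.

1.042

Expected counts E_i = n·p_i: 150×0.32 = 48, 150×0.36 = 54, 150×0.32 = 48.
cat         O        E   (O−E)²/E
0          45       48     0.1875
1          60       54     0.6667
2+         45       48     0.1875
Sum = 1.042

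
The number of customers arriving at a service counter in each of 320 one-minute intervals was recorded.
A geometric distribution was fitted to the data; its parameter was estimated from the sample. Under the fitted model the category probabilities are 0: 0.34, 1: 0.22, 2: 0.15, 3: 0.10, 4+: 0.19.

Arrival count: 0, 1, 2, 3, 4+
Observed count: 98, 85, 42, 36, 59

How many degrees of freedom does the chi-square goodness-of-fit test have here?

3

There are k = 5 categories and 1 parameter estimated from the data, so df = 5 − 1 − 1 = 3.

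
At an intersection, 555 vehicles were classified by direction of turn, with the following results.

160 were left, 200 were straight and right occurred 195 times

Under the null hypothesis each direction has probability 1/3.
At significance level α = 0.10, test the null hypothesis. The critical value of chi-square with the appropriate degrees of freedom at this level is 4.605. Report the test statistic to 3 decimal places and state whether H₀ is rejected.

Under H₀ each category has probability 1/3, so each expected count is 555/3 = 185.
left: (160 − 185)²/185 = 625/185 = 3.3784
straight: (200 − 185)²/185 = 225/185 = 1.2162
right: (195 − 185)²/185 = 100/185 = 0.5405
Sum = 5.135
df = 2. Since 5.135 > 4.605, we reject H₀.

5.135; reject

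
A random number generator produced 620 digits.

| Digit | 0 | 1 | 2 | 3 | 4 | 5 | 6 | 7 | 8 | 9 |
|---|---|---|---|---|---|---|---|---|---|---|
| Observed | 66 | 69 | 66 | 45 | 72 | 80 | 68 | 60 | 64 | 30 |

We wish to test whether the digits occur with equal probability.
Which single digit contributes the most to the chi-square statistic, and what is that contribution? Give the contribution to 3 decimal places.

9, 16.516

Under H₀ each category has probability 1/10, so each expected count is 620/10 = 62.
cat         O        E   (O−E)²/E
0          66       62     0.2581
1          69       62     0.7903
2          66       62     0.2581
3          45       62     4.6613
4          72       62     1.6129
5          80       62     5.2258
6          68       62     0.5806
7          60       62     0.0645
8          64       62     0.0645
9          30       62    16.5161
The largest term is for 9: 16.516.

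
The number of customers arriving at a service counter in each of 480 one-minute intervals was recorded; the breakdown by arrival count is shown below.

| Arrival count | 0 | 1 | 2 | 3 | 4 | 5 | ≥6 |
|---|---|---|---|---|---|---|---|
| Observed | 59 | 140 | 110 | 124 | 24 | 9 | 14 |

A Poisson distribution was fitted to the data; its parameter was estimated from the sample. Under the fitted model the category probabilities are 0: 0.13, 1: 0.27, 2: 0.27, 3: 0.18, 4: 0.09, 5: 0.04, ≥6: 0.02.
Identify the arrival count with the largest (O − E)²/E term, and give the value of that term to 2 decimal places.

3, 16.36

Expected counts E_i = n·p_i: 480×0.13 = 62.4, 480×0.27 = 129.6, 480×0.27 = 129.6, 480×0.18 = 86.4, 480×0.09 = 43.2, 480×0.04 = 19.2, 480×0.02 = 9.6.
0: (59 − 62.4)²/62.4 = 11.56/62.4 = 0.185
1: (140 − 129.6)²/129.6 = 108.16/129.6 = 0.835
2: (110 − 129.6)²/129.6 = 384.16/129.6 = 2.964
3: (124 − 86.4)²/86.4 = 1413.76/86.4 = 16.363
4: (24 − 43.2)²/43.2 = 368.64/43.2 = 8.533
5: (9 − 19.2)²/19.2 = 104.04/19.2 = 5.419
≥6: (14 − 9.6)²/9.6 = 19.36/9.6 = 2.017
The largest term is for 3: 16.36.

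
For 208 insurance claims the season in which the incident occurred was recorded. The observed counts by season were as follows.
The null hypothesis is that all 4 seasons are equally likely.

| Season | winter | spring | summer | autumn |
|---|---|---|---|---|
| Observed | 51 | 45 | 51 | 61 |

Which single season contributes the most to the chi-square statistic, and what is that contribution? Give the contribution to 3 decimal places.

autumn, 1.558

Expected count for each of the 4 categories: 208/4 = 52.
χ² = (51−52)²/52 + (45−52)²/52 + (51−52)²/52 + (61−52)²/52
   = 0.0192 + 0.9423 + 0.0192 + 1.5577
The largest term is for autumn: 1.558.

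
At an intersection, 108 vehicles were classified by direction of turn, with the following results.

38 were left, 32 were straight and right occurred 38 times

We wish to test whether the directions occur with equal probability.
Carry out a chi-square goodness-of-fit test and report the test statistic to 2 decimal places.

0.67

Expected count for each of the 3 categories: 108/3 = 36.
cat           O        E   (O−E)²/E
left         38       36      0.111
straight     32       36      0.444
right        38       36      0.111
Sum = 0.67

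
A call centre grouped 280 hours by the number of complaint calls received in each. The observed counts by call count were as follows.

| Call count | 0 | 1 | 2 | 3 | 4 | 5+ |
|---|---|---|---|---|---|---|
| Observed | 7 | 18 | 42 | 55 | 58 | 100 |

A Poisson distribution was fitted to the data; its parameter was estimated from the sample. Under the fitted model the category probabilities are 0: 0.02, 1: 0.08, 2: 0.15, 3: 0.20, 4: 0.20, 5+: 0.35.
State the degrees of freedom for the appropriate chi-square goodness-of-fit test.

4

There are k = 6 categories and 1 parameter estimated from the data, so df = 6 − 1 − 1 = 4.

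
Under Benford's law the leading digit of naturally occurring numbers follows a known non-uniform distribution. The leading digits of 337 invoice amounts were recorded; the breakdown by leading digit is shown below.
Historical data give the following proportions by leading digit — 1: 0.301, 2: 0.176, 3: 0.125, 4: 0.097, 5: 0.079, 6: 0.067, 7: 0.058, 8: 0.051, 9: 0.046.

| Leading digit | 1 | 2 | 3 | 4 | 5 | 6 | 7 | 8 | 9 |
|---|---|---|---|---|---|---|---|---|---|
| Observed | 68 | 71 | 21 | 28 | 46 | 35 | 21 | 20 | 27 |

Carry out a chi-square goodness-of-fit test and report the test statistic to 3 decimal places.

54.624

Expected counts E_i = n·p_i: 337×0.301 = 101.437, 337×0.176 = 59.312, 337×0.125 = 42.125, 337×0.097 = 32.689, 337×0.079 = 26.623, 337×0.067 = 22.579, 337×0.058 = 19.546, 337×0.051 = 17.187, 337×0.046 = 15.502.
cat         O        E   (O−E)²/E
1          68  101.437    11.0219
2          71   59.312     2.3032
3          21   42.125    10.5938
4          28   32.689     0.6726
5          46   26.623    14.1031
6          35   22.579     6.8330
7          21   19.546     0.1082
8          20   17.187     0.4604
9          27   15.502     8.5282
Sum = 54.624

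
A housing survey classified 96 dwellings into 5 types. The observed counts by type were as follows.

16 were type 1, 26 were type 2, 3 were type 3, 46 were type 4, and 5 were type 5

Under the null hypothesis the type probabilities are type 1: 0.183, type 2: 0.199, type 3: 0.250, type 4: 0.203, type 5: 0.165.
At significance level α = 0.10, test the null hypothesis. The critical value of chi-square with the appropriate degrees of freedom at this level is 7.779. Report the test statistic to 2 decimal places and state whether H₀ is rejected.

64.49; reject

Expected counts E_i = n·p_i: 96×0.183 = 17.568, 96×0.199 = 19.104, 96×0.250 = 24, 96×0.203 = 19.488, 96×0.165 = 15.84.
type 1: (16 − 17.568)²/17.568 = 2.458624/17.568 = 0.140
type 2: (26 − 19.104)²/19.104 = 47.554816/19.104 = 2.489
type 3: (3 − 24)²/24 = 441/24 = 18.375
type 4: (46 − 19.488)²/19.488 = 702.886144/19.488 = 36.068
type 5: (5 − 15.84)²/15.84 = 117.5056/15.84 = 7.418
Sum = 64.49
df = 4. Since 64.49 > 7.779, we reject H₀.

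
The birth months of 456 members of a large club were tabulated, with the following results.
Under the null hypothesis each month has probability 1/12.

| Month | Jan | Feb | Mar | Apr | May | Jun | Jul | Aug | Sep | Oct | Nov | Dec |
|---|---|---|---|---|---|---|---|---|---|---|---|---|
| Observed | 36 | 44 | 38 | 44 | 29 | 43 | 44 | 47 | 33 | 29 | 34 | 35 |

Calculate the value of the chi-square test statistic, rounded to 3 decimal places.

Expected count for each of the 12 categories: 456/12 = 38.
Jan: (36 − 38)²/38 = 4/38 = 0.1053
Feb: (44 − 38)²/38 = 36/38 = 0.9474
Mar: (38 − 38)²/38 = 0/38 = 0.0000
Apr: (44 − 38)²/38 = 36/38 = 0.9474
May: (29 − 38)²/38 = 81/38 = 2.1316
Jun: (43 − 38)²/38 = 25/38 = 0.6579
Jul: (44 − 38)²/38 = 36/38 = 0.9474
Aug: (47 − 38)²/38 = 81/38 = 2.1316
Sep: (33 − 38)²/38 = 25/38 = 0.6579
Oct: (29 − 38)²/38 = 81/38 = 2.1316
Nov: (34 − 38)²/38 = 16/38 = 0.4211
Dec: (35 − 38)²/38 = 9/38 = 0.2368
Sum = 11.316

11.316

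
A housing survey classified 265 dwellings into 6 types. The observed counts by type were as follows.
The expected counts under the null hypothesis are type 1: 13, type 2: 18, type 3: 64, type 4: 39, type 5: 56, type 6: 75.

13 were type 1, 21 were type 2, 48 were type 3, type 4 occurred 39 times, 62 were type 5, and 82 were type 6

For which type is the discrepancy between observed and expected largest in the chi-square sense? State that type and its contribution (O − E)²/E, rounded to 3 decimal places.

type 3, 4.000

cat         O        E   (O−E)²/E
type 1     13       13     0.0000
type 2     21       18     0.5000
type 3     48       64     4.0000
type 4     39       39     0.0000
type 5     62       56     0.6429
type 6     82       75     0.6533
The largest term is for type 3: 4.000.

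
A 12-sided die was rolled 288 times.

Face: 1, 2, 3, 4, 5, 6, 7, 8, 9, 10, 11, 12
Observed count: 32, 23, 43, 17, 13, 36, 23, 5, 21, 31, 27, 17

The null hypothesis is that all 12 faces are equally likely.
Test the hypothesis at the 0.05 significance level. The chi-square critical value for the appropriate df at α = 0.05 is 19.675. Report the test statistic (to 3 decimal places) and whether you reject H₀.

Expected count for each of the 12 categories: 288/12 = 24.
χ² = (32−24)²/24 + (23−24)²/24 + (43−24)²/24 + (17−24)²/24 + (13−24)²/24 + (36−24)²/24 + (23−24)²/24 + (5−24)²/24 + (21−24)²/24 + (31−24)²/24 + (27−24)²/24 + (17−24)²/24
   = 2.6667 + 0.0417 + 15.0417 + 2.0417 + 5.0417 + 6.0000 + 0.0417 + 15.0417 + 0.3750 + 2.0417 + 0.3750 + 2.0417
Sum = 50.750
df = 11. Since 50.750 > 19.675, we reject H₀.

50.750; reject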